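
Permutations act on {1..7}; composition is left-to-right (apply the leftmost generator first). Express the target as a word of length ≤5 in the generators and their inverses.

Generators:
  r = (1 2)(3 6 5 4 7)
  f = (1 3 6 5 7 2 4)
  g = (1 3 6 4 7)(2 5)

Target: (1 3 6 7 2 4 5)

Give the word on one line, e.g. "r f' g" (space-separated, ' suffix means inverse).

  after g: (1 3 6 4 7)(2 5)
  after r': (1 7 2 6 5)
  after f: (1 2 5 3 6 7 4)
  after r': (2 6 4)(5 7)
  after g: (1 3 6 7 2 4 5)

g r' f r' g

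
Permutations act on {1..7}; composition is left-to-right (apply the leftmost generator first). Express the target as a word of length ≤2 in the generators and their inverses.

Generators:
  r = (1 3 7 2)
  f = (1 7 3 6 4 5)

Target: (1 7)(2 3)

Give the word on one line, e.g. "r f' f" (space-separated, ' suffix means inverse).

  after r: (1 3 7 2)
  after r: (1 7)(2 3)

r r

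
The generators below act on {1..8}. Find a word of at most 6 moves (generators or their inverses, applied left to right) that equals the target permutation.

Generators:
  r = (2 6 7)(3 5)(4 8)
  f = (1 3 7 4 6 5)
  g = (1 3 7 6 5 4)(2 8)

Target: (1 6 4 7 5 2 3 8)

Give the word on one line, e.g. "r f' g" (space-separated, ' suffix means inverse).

g r g f

  after g: (1 3 7 6 5 4)(2 8)
  after r: (1 5 8 6 3 2 4)
  after g: (1 4 3 8 5 2)(6 7)
  after f: (1 6 4 7 5 2 3 8)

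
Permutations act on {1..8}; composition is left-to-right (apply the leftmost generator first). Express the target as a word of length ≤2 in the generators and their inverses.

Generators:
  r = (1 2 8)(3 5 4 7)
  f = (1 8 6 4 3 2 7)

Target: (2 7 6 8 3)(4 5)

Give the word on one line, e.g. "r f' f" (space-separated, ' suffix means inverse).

  after r': (1 8 2)(3 7 4 5)
  after f': (2 7 6 8 3)(4 5)

r' f'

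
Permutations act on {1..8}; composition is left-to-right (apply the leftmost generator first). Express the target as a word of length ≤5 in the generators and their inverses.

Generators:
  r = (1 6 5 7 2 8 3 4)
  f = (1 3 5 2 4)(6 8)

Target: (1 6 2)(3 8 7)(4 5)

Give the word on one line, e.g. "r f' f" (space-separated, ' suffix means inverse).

  after r: (1 6 5 7 2 8 3 4)
  after r: (1 5 2 3)(4 6 7 8)
  after f': (1 3 4 8 2)(6 7)
  after f': (2 4 6 7 8 5 3)
  after r: (1 6 2)(3 8 7)(4 5)

r r f' f' r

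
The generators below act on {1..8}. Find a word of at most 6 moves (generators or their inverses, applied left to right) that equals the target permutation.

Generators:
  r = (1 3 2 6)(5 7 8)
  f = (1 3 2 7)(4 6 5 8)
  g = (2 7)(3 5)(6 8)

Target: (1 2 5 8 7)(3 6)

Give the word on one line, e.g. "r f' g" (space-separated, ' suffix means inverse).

  after g': (2 7)(3 5)(6 8)
  after r': (1 6 7 3 8 2 5)
  after f: (1 5 3 4 6)(2 8 7)
  after g: (1 3 4 8 2 6)
  after f: (1 2 5 8 7)(3 6)

g' r' f g f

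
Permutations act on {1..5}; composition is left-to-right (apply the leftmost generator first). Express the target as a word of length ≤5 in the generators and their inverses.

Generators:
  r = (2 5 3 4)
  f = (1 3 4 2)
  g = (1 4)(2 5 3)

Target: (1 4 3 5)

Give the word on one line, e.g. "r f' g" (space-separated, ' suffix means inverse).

g f g r' r'

  after g: (1 4)(2 5 3)
  after f: (1 2 5 4 3)
  after g: (1 5)(2 3 4)
  after r': (1 2 5)
  after r': (1 4 3 5)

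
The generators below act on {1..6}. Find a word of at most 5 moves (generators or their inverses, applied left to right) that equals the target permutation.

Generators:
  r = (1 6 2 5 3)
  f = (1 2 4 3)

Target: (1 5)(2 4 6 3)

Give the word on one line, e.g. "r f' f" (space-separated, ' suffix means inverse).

  after f': (1 3 4 2)
  after r': (1 5 2 3 4 6)
  after f': (1 5)(2 4 6 3)

f' r' f'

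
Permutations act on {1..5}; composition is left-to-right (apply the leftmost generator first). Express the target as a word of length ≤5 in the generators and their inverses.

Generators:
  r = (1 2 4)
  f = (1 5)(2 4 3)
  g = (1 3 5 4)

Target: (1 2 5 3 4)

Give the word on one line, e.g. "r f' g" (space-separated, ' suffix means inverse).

f' g' g' g' r'

  after f': (1 5)(2 3 4)
  after g': (1 3 5 4 2)
  after g': (2 4)
  after g': (1 4 2 5 3)
  after r': (1 2 5 3 4)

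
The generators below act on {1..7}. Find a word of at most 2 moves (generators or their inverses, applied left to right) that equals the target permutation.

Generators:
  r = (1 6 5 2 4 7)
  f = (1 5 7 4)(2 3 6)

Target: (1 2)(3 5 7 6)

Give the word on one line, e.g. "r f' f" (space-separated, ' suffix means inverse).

  after f': (1 4 7 5)(2 6 3)
  after r': (1 2)(3 5 7 6)

f' r'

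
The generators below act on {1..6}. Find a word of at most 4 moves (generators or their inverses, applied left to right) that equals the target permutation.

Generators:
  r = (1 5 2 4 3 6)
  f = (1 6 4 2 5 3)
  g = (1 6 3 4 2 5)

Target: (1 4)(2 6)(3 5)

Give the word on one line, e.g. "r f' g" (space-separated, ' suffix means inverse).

  after g: (1 6 3 4 2 5)
  after g: (1 3 2)(4 5 6)
  after r': (1 4)(2 6)(3 5)

g g r'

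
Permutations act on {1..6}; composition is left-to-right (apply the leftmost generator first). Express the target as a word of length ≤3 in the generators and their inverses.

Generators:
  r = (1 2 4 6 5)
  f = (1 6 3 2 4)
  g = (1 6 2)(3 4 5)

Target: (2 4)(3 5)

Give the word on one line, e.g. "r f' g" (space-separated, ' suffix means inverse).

g r r

  after g: (1 6 2)(3 4 5)
  after r: (1 5 3 6 4)
  after r: (2 4)(3 5)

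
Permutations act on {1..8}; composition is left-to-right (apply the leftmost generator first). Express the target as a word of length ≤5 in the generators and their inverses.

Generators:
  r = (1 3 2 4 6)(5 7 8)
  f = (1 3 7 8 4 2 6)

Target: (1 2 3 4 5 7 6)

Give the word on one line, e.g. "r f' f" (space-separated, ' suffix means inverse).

  after f': (1 6 2 4 8 7 3)
  after r': (1 4 7)(3 6)(5 8)
  after r': (1 2 3 4 5 7 6)

f' r' r'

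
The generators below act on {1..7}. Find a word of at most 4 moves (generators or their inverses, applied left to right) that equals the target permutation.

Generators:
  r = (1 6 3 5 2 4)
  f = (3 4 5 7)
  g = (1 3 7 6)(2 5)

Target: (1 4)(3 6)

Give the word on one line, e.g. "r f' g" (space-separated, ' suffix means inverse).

f' r' g

  after f': (3 7 5 4)
  after r': (1 4 6)(2 5)(3 7)
  after g: (1 4)(3 6)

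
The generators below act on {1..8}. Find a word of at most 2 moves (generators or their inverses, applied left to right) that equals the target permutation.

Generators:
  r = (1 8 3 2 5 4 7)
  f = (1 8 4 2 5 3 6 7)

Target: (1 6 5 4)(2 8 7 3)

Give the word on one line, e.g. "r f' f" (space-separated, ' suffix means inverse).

  after f': (1 7 6 3 5 2 4 8)
  after f': (1 6 5 4)(2 8 7 3)

f' f'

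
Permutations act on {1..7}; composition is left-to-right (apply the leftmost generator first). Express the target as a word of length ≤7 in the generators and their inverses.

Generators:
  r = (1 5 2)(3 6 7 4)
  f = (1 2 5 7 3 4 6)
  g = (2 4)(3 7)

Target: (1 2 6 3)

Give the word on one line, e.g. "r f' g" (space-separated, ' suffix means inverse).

  after r: (1 5 2)(3 6 7 4)
  after f: (1 7 6 3)
  after r': (1 6 4 7 3 2 5)
  after f: (2 7 4 3 5)
  after r': (1 2 6 3)

r f r' f r'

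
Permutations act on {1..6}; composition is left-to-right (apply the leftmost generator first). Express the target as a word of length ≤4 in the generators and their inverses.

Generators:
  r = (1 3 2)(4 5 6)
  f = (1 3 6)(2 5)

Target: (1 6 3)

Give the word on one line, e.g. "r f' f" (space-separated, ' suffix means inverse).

  after f: (1 3 6)(2 5)
  after f: (1 6 3)

f f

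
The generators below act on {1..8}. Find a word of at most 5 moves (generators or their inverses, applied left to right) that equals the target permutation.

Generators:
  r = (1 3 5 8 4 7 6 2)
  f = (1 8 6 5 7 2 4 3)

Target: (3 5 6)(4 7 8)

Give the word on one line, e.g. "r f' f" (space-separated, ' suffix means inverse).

r' f f f

  after r': (1 2 6 7 4 8 5 3)
  after f: (1 4 6 2 5)(3 8 7)
  after f: (1 3 6 4 5 8 2 7)
  after f: (3 5 6)(4 7 8)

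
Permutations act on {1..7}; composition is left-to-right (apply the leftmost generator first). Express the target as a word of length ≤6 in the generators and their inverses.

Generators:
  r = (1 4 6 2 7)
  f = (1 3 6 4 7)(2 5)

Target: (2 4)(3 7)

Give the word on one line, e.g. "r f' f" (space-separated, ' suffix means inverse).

  after f: (1 3 6 4 7)(2 5)
  after f: (1 6 7 3 4)
  after r: (1 2 7 3 6)
  after r: (1 7 3 2)(4 6)
  after r: (2 4)(3 7)

f f r r r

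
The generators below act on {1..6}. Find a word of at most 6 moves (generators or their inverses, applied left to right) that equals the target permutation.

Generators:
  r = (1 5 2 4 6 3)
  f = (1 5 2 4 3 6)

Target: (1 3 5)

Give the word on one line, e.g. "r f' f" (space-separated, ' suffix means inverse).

r' f' r r

  after r': (1 3 6 4 2 5)
  after f': (1 4 5 6 2)
  after r: (1 6 4 2 5 3)
  after r: (1 3 5)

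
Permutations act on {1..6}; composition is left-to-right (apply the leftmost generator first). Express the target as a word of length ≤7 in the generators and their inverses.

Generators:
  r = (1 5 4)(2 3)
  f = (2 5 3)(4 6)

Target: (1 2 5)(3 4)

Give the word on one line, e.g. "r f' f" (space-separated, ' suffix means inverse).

f' r f' r' f

  after f': (2 3 5)(4 6)
  after r: (1 5 3 4 6)
  after f': (1 2 3 6)
  after r': (1 3 6 4 5)
  after f: (1 2 5)(3 4)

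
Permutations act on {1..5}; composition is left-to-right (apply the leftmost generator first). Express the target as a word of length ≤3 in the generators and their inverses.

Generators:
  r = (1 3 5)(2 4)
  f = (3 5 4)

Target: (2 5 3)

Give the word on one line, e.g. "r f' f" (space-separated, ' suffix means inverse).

r f r

  after r: (1 3 5)(2 4)
  after f: (1 5)(2 3 4)
  after r: (2 5 3)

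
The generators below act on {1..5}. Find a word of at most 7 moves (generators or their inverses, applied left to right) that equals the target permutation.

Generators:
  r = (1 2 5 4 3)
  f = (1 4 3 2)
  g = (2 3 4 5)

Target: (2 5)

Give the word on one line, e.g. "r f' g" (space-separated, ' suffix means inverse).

  after r: (1 2 5 4 3)
  after f: (2 5 3 4)
  after r': (1 3 5 4)
  after g': (1 2 5 3 4)
  after f: (2 5)

r f r' g' f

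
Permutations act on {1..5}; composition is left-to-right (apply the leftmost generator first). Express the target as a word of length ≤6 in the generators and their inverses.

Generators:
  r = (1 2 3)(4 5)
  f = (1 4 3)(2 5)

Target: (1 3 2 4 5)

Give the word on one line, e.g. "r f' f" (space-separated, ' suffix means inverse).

f f r f'

  after f: (1 4 3)(2 5)
  after f: (1 3 4)
  after r: (2 3 5 4)
  after f': (1 3 2 4 5)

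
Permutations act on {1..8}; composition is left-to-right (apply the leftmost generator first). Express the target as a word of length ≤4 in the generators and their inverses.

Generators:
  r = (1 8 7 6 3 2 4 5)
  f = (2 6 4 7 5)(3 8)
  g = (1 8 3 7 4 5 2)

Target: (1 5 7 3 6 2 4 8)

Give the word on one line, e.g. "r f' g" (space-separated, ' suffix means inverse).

  after r: (1 8 7 6 3 2 4 5)
  after r: (1 7 3 4)(2 5 8 6)
  after f': (1 4)(2 7 8)(3 6 5)
  after g: (1 5 7 3 6 2 4 8)

r r f' g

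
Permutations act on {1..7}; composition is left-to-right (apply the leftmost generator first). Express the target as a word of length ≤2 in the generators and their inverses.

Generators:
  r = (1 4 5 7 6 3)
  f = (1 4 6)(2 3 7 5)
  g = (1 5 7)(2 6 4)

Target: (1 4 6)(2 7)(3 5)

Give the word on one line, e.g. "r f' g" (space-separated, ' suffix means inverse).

  after f': (1 6 4)(2 5 7 3)
  after f': (1 4 6)(2 7)(3 5)

f' f'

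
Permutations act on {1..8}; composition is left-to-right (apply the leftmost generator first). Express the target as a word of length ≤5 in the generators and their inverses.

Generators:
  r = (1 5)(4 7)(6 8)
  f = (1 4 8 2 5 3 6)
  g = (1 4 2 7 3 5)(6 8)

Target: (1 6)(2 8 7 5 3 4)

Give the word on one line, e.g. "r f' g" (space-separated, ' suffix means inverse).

  after f': (1 6 3 5 2 8 4)
  after g: (1 8 2 6 5 7 3)
  after g: (1 6)(2 8 7 5 3 4)

f' g g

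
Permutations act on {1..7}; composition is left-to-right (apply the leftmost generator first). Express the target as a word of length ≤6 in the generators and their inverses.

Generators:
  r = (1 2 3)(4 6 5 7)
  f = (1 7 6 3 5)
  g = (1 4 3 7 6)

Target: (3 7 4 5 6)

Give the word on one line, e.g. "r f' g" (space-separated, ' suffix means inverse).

f f g' f'

  after f: (1 7 6 3 5)
  after f: (1 6 5 7 3)
  after g': (1 7 4)(3 6 5)
  after f': (3 7 4 5 6)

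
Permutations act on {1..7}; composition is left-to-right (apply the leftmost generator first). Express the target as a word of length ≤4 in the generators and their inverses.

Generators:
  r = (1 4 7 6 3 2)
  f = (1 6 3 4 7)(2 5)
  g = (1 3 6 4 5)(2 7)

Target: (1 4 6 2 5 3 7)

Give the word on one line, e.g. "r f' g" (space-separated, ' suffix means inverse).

f' r'

  after f': (1 7 4 3 6)(2 5)
  after r': (1 4 6 2 5 3 7)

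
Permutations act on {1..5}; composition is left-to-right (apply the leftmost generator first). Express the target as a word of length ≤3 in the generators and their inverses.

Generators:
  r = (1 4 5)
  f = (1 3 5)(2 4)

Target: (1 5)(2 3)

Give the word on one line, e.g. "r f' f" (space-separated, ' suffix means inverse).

f' r f'

  after f': (1 5 3)(2 4)
  after r: (2 5 3 4)
  after f': (1 5)(2 3)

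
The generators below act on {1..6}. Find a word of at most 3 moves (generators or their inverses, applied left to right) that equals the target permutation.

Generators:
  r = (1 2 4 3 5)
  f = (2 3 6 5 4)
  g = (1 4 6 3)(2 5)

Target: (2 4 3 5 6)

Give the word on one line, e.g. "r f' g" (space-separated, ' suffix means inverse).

g r g

  after g: (1 4 6 3)(2 5)
  after r: (1 3 2)(4 6 5)
  after g: (2 4 3 5 6)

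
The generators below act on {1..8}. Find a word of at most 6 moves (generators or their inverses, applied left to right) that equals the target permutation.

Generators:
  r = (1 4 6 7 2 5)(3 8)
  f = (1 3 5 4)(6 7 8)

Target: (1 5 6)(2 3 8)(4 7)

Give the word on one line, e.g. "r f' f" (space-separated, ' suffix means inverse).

  after f: (1 3 5 4)(6 7 8)
  after f: (1 5)(3 4)(6 8 7)
  after r': (1 2 7 4 8 6 3)
  after f: (1 2 8 7)(4 6 5)
  after r: (1 5 6)(2 3 8)(4 7)

f f r' f r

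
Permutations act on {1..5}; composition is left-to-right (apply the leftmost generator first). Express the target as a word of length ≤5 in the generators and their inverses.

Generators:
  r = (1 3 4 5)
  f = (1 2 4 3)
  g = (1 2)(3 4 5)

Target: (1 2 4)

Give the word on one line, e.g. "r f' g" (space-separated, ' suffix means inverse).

g r g' g'

  after g: (1 2)(3 4 5)
  after r: (1 2 3 5 4)
  after g': (2 5 3 4)
  after g': (1 2 4)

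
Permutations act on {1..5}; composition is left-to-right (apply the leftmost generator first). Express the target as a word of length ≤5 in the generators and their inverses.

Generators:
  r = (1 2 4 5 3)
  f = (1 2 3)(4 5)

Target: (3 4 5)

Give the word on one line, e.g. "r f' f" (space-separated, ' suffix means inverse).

  after f: (1 2 3)(4 5)
  after f: (1 3 2)
  after f: (4 5)
  after r': (1 3 5 2)
  after f: (3 4 5)

f f f r' f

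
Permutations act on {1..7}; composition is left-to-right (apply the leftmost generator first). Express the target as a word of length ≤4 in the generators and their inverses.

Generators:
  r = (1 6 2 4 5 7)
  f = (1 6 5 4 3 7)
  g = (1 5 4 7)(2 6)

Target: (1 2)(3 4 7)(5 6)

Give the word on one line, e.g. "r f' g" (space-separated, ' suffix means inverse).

  after f': (1 7 3 4 5 6)
  after g': (1 4)(2 6 7 3 5)
  after r': (1 2)(3 4 7)(5 6)

f' g' r'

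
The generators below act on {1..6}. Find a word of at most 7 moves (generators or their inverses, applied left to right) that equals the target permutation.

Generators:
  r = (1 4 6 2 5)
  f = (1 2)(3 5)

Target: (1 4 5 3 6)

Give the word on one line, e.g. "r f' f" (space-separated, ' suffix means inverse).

f r' r' f f

  after f: (1 2)(3 5)
  after r': (1 6 4)(2 5 3)
  after r': (1 4 5 3 6)
  after f: (1 4 3 6 2)
  after f: (1 4 5 3 6)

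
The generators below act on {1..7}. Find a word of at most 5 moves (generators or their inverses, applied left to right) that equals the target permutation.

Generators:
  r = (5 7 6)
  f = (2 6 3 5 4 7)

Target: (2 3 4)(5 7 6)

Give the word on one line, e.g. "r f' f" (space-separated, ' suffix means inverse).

  after r': (5 6 7)
  after f: (2 6)(3 5)(4 7)
  after f: (2 3 4)
  after r: (2 3 4)(5 7 6)

r' f f r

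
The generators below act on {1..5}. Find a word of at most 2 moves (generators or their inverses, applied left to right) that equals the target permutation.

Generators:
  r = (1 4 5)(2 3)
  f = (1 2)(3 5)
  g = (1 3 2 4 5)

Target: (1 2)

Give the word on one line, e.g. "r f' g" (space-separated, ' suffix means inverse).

  after r: (1 4 5)(2 3)
  after g': (1 2)

r g'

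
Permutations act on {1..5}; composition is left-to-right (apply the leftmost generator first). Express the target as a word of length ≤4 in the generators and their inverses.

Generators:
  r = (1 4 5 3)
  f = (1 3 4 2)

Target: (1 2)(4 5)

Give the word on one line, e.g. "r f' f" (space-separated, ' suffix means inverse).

  after f: (1 3 4 2)
  after r: (2 4)(3 5)
  after f': (1 2 3 5)
  after r: (1 2)(4 5)

f r f' r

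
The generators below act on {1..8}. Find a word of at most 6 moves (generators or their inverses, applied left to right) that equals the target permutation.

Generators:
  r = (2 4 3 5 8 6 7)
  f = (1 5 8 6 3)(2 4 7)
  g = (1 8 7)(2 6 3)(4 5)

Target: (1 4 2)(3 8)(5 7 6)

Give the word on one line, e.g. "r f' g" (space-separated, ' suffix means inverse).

  after r: (2 4 3 5 8 6 7)
  after r: (2 3 8 7 4 5 6)
  after g': (1 7 5 2 6 3)
  after f: (1 2 3 5 4 7 8 6)
  after f: (1 4 2)(3 8)(5 7 6)

r r g' f f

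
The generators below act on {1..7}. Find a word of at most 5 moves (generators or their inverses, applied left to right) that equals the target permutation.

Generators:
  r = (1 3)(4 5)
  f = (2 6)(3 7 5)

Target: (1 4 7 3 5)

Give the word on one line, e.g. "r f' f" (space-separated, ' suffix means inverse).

  after f': (2 6)(3 5 7)
  after r': (1 3 4 5 7)(2 6)
  after f': (1 5 3 4 7)
  after r': (1 4 7 3 5)

f' r' f' r'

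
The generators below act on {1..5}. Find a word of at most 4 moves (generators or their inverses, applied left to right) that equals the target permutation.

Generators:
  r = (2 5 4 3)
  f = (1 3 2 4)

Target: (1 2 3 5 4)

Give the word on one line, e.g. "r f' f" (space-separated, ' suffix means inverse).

f r

  after f: (1 3 2 4)
  after r: (1 2 3 5 4)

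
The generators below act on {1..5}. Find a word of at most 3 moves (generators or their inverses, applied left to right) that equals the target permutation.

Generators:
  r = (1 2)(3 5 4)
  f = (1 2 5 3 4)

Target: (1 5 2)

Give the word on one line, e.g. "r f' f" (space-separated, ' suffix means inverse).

  after f': (1 4 3 5 2)
  after r: (1 3 4 5)
  after r: (1 5 2)

f' r r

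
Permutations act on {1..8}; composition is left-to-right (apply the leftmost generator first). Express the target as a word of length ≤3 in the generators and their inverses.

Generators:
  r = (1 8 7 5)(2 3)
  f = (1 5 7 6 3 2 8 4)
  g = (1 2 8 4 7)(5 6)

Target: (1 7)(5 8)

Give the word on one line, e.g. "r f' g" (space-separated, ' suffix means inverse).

r' r'

  after r': (1 5 7 8)(2 3)
  after r': (1 7)(5 8)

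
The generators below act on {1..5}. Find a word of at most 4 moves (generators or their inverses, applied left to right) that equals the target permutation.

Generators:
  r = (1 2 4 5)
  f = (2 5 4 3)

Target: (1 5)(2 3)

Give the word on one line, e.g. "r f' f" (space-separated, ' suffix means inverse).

r f

  after r: (1 2 4 5)
  after f: (1 5)(2 3)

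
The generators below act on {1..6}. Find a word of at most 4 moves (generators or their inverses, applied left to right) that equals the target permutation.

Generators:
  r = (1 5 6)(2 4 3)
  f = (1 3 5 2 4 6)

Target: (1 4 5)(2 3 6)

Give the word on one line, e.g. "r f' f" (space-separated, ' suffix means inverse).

  after f': (1 6 4 2 5 3)
  after f': (1 4 5)(2 3 6)

f' f'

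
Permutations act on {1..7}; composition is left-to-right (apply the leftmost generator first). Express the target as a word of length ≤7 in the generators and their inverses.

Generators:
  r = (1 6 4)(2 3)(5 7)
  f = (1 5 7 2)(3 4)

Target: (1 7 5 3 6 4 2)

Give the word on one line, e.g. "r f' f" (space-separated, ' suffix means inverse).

r r r f r

  after r: (1 6 4)(2 3)(5 7)
  after r: (1 4 6)
  after r: (2 3)(5 7)
  after f: (1 5 2 4 3)
  after r: (1 7 5 3 6 4 2)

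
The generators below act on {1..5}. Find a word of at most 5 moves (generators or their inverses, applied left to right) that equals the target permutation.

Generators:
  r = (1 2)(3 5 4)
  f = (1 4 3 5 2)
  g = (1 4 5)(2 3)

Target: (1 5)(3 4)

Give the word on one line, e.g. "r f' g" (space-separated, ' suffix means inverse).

f' g r

  after f': (1 2 5 3 4)
  after g: (1 3 5 2)
  after r: (1 5)(3 4)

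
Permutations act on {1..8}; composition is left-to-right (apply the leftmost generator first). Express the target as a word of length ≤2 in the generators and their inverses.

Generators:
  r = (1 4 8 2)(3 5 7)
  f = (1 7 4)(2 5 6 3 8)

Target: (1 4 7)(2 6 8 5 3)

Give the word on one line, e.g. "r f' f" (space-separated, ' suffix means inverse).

  after f: (1 7 4)(2 5 6 3 8)
  after f: (1 4 7)(2 6 8 5 3)

f f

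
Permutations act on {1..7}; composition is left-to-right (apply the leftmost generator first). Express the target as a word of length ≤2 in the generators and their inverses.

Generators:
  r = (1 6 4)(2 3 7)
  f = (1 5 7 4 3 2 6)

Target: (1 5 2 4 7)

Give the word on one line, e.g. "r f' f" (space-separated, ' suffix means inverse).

  after f: (1 5 7 4 3 2 6)
  after r: (1 5 2 4 7)

f r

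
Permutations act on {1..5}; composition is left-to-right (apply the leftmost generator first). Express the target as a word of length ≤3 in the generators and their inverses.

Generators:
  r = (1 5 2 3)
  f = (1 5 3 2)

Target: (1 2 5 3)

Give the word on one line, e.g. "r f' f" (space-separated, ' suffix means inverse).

  after r: (1 5 2 3)
  after f: (1 3 5)
  after r': (1 2 5 3)

r f r'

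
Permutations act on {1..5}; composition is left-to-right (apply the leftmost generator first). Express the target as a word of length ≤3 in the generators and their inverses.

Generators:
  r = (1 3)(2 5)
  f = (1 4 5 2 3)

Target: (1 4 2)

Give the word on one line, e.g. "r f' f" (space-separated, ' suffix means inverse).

f r

  after f: (1 4 5 2 3)
  after r: (1 4 2)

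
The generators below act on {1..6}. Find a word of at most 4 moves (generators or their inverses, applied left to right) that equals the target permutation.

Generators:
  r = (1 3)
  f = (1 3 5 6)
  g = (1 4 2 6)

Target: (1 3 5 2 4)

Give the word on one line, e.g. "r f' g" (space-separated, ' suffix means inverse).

  after f: (1 3 5 6)
  after g': (1 3 5 2 4)

f g'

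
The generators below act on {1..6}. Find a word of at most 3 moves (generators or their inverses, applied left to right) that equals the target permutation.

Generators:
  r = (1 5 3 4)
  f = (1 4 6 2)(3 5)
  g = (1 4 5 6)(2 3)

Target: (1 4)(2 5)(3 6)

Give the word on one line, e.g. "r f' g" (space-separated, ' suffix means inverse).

r' g' f

  after r': (1 4 3 5)
  after g': (2 3 4)(5 6)
  after f: (1 4)(2 5)(3 6)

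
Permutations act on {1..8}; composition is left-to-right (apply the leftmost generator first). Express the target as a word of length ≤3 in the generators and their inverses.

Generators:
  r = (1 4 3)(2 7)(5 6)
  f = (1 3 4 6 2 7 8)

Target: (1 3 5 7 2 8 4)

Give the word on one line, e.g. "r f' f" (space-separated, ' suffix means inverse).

  after r': (1 3 4)(2 7)(5 6)
  after f: (1 4 3 6 5 2 8)
  after r: (1 3 5 7 2 8 4)

r' f r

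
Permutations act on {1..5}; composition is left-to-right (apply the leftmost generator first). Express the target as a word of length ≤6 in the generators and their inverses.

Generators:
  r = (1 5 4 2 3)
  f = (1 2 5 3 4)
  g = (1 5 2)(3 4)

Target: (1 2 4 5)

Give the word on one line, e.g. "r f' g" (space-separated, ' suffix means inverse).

g r' f' f' r'

  after g: (1 5 2)(3 4)
  after r': (2 3 5 4)
  after f': (1 4)(2 5 3)
  after f': (1 3)
  after r': (1 2 4 5)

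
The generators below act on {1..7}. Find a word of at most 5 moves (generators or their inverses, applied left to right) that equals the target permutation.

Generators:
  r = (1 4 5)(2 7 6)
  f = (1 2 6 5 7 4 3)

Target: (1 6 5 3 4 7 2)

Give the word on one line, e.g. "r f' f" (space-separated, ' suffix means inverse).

r r f r' r'

  after r: (1 4 5)(2 7 6)
  after r: (1 5 4)(2 6 7)
  after f: (1 7 6 4 2 5 3)
  after r': (1 2 4 6)(3 5)
  after r': (1 6 5 3 4 7 2)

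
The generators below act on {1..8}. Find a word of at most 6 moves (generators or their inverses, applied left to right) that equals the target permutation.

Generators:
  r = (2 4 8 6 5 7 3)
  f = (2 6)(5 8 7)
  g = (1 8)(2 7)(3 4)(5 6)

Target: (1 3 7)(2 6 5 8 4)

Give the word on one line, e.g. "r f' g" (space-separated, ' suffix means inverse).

  after f': (2 6)(5 7 8)
  after f': (5 8 7)
  after g: (1 8 2 7 6 5)(3 4)
  after r': (1 4 7 8 3 2 5)
  after g: (1 3 7)(2 6 5 8 4)

f' f' g r' g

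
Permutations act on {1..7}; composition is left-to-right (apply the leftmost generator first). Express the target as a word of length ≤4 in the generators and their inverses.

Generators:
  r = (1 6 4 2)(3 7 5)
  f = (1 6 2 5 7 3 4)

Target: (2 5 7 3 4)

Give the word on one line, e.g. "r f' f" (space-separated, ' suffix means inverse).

  after r': (1 2 4 6)(3 5 7)
  after f': (1 6 4)(2 3)
  after r': (2 5 7 3 4)

r' f' r'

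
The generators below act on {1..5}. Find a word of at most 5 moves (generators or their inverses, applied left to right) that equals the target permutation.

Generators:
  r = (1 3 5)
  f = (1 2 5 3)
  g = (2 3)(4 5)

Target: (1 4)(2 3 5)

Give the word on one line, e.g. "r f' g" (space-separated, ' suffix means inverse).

  after g': (2 3)(4 5)
  after r': (1 5 4 3 2)
  after g': (1 4 2)
  after f': (1 4)(2 3 5)

g' r' g' f'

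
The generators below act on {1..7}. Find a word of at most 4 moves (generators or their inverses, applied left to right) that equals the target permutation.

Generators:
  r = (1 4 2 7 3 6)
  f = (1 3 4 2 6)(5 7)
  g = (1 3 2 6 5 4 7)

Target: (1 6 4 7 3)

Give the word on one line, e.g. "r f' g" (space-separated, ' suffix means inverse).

  after r: (1 4 2 7 3 6)
  after f': (1 3 2 5 7)
  after f': (2 7 6)(3 4)
  after r': (1 6 4 7 3)

r f' f' r'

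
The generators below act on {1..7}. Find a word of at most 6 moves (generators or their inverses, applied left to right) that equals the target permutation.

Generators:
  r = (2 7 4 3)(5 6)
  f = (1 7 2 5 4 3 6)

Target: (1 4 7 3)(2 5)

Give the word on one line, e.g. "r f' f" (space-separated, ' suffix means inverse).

  after f': (1 6 3 4 5 2 7)
  after r': (1 5 3 7)(4 6)
  after r': (1 6 7)(2 3)(4 5)
  after f': (1 3 7 6)(2 4)
  after f': (1 4 7 3)(2 5)

f' r' r' f' f'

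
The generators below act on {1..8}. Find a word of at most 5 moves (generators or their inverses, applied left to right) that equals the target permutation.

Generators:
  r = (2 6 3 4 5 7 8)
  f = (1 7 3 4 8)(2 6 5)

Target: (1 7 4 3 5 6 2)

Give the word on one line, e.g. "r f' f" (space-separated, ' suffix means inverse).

f r' r' r' f'

  after f: (1 7 3 4 8)(2 6 5)
  after r': (1 5 8)(4 7 6)
  after r': (1 4 5 7 2 8)(3 6)
  after r': (1 3 2 7 8)
  after f': (1 7 4 3 5 6 2)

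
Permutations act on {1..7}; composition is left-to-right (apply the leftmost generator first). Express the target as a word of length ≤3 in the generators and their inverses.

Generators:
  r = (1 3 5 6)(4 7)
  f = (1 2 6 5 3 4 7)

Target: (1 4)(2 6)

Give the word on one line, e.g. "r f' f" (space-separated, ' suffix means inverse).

r f

  after r: (1 3 5 6)(4 7)
  after f: (1 4)(2 6)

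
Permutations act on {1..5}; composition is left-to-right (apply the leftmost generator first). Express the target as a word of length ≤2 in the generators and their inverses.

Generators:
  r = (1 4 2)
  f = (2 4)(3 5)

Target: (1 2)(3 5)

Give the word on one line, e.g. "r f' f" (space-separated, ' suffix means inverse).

f r'

  after f: (2 4)(3 5)
  after r': (1 2)(3 5)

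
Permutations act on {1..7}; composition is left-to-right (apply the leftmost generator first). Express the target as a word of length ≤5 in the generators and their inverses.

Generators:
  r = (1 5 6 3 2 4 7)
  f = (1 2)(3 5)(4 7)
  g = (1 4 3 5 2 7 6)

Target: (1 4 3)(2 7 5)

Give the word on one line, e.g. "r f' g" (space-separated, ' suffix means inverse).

r g r' g'

  after r: (1 5 6 3 2 4 7)
  after g: (1 2 3 7 4 6 5)
  after r': (1 3 4 5 7 2 6)
  after g': (1 4 3)(2 7 5)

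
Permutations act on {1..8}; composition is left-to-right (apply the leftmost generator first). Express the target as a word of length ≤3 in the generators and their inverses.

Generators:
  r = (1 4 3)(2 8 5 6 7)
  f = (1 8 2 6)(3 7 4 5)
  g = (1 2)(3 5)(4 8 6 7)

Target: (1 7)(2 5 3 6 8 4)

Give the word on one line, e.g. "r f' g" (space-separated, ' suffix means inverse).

f' r

  after f': (1 6 2 8)(3 5 4 7)
  after r: (1 7)(2 5 3 6 8 4)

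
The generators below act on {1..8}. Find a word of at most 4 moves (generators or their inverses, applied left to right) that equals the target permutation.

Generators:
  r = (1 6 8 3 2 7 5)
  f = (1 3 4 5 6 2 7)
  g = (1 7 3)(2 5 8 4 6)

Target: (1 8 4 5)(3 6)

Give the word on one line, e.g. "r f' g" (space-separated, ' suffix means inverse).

r' f' f' r'

  after r': (1 5 7 2 3 8 6)
  after f': (1 4 3 8 5 2)(6 7)
  after f': (1 3 8 4)(2 7 5 6)
  after r': (1 8 4 5)(3 6)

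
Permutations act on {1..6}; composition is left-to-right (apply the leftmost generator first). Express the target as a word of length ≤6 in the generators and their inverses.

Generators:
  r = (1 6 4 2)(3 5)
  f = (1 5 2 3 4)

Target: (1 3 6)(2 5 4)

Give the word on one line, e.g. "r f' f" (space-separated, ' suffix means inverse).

f r r r

  after f: (1 5 2 3 4)
  after r: (1 3 2 5)(4 6)
  after r: (1 5 6 2 3)
  after r: (1 3 6)(2 5 4)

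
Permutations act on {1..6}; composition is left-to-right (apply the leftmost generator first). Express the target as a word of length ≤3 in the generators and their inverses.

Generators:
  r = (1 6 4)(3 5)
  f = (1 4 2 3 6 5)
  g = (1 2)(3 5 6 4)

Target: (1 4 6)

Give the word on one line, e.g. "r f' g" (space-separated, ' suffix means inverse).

  after r: (1 6 4)(3 5)
  after r: (1 4 6)

r r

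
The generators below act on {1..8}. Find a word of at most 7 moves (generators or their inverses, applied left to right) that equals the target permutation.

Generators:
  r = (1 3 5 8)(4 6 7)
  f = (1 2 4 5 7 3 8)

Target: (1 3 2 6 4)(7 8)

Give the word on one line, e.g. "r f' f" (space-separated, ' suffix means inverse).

f' f' f' f' r'

  after f': (1 8 3 7 5 4 2)
  after f': (1 3 5 2 8 7 4)
  after f': (1 7 2 3 4 8 5)
  after f': (1 5 8 4 3 2 7)
  after r': (1 3 2 6 4)(7 8)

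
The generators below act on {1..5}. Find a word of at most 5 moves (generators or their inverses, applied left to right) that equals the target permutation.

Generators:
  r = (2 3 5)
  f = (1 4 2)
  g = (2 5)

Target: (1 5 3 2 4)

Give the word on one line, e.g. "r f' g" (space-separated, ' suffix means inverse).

  after f: (1 4 2)
  after f: (1 2 4)
  after r': (1 5 3 2 4)

f f r'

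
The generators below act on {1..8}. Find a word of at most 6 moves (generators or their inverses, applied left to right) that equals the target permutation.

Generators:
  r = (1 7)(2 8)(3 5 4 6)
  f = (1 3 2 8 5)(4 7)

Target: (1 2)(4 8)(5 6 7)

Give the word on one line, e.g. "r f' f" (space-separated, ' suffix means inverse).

f f r' f'

  after f: (1 3 2 8 5)(4 7)
  after f: (1 2 5 3 8)
  after r': (1 8 7)(2 3)(4 5 6)
  after f': (1 2)(4 8)(5 6 7)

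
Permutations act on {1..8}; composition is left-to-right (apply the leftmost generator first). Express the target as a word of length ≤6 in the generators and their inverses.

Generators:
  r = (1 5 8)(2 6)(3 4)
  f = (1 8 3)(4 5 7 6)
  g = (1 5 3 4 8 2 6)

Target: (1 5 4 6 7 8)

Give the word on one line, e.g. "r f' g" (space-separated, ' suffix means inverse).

  after f: (1 8 3)(4 5 7 6)
  after f: (1 3 8)(4 7)(5 6)
  after f: (4 6 7 5)
  after r': (1 8 5 3 4 2 6 7)
  after r': (1 5 4 6 7 8)

f f f r' r'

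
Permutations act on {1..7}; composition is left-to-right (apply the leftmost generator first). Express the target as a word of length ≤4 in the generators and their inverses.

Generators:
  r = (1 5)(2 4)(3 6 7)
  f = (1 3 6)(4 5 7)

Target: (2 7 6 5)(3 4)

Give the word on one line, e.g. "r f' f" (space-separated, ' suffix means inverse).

f' r' f'

  after f': (1 6 3)(4 7 5)
  after r': (1 3 5 2 4 6 7)
  after f': (2 7 6 5)(3 4)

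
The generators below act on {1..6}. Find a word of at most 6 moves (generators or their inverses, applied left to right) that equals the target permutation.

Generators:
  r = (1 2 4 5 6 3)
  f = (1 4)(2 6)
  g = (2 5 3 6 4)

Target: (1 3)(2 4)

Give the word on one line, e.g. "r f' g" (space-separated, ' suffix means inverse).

g' r' r' g' f'

  after g': (2 4 6 3 5)
  after r': (1 3 4 5)
  after r': (1 6 5 3 2)
  after g': (1 3 4 6 2)
  after f': (1 3)(2 4)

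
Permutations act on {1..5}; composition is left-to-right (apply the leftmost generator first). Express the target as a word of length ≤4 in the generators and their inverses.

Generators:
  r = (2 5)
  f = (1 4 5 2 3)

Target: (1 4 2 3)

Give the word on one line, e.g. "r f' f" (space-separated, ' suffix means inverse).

f r'

  after f: (1 4 5 2 3)
  after r': (1 4 2 3)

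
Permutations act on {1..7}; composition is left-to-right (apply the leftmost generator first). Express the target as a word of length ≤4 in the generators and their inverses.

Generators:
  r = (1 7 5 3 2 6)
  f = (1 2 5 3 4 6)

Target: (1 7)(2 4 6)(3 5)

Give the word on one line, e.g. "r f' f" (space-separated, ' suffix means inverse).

  after f': (1 6 4 3 5 2)
  after r': (1 2 6 4 5 3 7)
  after f': (2 4)(3 7 6)
  after r: (1 7)(2 4 6)(3 5)

f' r' f' r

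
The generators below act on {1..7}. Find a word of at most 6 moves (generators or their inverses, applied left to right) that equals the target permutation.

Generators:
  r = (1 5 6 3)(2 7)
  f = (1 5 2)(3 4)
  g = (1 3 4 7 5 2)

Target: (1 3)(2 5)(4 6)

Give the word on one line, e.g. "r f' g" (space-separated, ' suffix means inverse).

  after f': (1 2 5)(3 4)
  after r': (1 7 2)(3 4 6 5)
  after g': (1 4 6 7 5)
  after g': (1 3)(2 5)(4 6)

f' r' g' g'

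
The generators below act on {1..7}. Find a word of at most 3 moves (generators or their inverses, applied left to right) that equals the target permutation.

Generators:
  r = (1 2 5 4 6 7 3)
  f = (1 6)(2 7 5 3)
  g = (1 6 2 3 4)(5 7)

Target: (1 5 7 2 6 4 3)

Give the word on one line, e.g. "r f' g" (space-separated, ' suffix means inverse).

  after g': (1 4 3 2 6)(5 7)
  after g': (1 3 6 4 2)
  after f': (1 5 7 2 6 4 3)

g' g' f'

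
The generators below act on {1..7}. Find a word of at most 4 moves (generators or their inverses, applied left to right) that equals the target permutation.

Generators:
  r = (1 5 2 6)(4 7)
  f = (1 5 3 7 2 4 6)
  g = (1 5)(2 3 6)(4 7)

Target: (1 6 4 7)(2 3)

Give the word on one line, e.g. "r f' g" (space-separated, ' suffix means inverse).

f r' f'

  after f: (1 5 3 7 2 4 6)
  after r': (2 7 5 3 4)
  after f': (1 6 4 7)(2 3)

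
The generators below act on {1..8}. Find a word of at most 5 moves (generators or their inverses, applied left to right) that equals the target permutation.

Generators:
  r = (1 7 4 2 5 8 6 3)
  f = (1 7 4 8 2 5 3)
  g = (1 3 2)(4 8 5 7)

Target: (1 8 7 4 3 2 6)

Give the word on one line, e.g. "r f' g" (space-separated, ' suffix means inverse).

  after r: (1 7 4 2 5 8 6 3)
  after f: (1 4 5 2 3 7 8 6)
  after r': (1 7 5 4 2 6 3)
  after g: (1 4)(2 6)(5 8)
  after g: (1 8 7 4 3 2 6)

r f r' g g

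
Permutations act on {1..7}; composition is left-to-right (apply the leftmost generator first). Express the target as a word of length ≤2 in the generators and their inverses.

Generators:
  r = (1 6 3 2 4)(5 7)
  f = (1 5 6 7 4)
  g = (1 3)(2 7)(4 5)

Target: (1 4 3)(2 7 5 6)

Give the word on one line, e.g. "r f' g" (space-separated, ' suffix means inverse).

  after f: (1 5 6 7 4)
  after g: (1 4 3)(2 7 5 6)

f g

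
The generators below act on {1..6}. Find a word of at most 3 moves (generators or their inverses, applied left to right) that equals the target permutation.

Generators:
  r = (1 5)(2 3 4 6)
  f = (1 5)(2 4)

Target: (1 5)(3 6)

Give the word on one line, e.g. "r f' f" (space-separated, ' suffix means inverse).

f' r r

  after f': (1 5)(2 4)
  after r: (2 6)(3 4)
  after r: (1 5)(3 6)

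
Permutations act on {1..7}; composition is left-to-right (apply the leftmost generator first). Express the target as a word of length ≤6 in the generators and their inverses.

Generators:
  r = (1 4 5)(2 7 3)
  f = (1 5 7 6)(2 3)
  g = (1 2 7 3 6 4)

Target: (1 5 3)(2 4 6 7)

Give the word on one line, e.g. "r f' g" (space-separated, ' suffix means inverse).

  after r: (1 4 5)(2 7 3)
  after f': (1 4)(2 5 6 7)
  after r: (1 5 6 3 2)
  after g': (1 5 3)(2 4 6 7)

r f' r g'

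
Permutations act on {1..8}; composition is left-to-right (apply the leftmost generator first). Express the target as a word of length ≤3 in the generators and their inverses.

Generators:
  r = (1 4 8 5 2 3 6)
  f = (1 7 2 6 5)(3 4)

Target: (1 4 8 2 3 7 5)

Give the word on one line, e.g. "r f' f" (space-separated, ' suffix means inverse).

r f' f'

  after r: (1 4 8 5 2 3 6)
  after f': (1 3 2 4 8 6 5 7)
  after f': (1 4 8 2 3 7 5)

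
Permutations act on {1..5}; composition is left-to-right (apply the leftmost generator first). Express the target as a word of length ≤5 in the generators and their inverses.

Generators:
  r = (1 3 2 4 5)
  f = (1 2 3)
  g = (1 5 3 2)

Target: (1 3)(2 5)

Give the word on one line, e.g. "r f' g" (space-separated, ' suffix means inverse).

  after g: (1 5 3 2)
  after f': (1 5 2 3)
  after g': (2 5 3)
  after f': (1 3)(2 5)

g f' g' f'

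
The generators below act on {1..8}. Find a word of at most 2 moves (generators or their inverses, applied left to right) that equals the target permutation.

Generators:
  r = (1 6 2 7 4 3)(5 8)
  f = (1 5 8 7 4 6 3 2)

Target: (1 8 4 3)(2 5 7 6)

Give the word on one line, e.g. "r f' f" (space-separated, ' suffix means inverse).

f f

  after f: (1 5 8 7 4 6 3 2)
  after f: (1 8 4 3)(2 5 7 6)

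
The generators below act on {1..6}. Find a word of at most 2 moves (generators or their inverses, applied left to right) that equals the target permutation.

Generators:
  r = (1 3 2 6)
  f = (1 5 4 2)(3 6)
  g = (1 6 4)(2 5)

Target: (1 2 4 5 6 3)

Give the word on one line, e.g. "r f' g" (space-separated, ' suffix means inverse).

  after f: (1 5 4 2)(3 6)
  after g': (1 2 4 5 6 3)

f g'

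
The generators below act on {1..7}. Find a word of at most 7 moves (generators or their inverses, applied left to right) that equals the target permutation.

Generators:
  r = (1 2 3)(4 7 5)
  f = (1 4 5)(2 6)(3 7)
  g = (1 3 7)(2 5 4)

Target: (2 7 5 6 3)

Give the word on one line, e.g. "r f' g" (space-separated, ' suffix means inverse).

  after g': (1 7 3)(2 4 5)
  after f: (1 3 4)(2 5 6)
  after f: (1 7 3 5 2)
  after f: (1 3)(2 4 5 6)
  after r: (2 7 5 6 3)

g' f f f r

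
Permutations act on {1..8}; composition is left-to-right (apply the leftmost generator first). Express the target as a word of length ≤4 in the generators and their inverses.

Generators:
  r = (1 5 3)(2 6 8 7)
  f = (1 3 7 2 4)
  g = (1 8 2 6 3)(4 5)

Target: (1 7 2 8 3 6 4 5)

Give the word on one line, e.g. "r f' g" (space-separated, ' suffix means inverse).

  after g': (1 3 6 2 8)(4 5)
  after f: (1 7 2 8 3 6 4 5)

g' f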